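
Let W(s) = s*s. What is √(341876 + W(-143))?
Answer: 5*√14493 ≈ 601.93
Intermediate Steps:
W(s) = s²
√(341876 + W(-143)) = √(341876 + (-143)²) = √(341876 + 20449) = √362325 = 5*√14493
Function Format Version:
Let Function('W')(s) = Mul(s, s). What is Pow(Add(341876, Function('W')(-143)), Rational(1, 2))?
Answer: Mul(5, Pow(14493, Rational(1, 2))) ≈ 601.93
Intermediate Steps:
Function('W')(s) = Pow(s, 2)
Pow(Add(341876, Function('W')(-143)), Rational(1, 2)) = Pow(Add(341876, Pow(-143, 2)), Rational(1, 2)) = Pow(Add(341876, 20449), Rational(1, 2)) = Pow(362325, Rational(1, 2)) = Mul(5, Pow(14493, Rational(1, 2)))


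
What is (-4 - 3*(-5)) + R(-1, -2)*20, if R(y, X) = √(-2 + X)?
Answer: 11 + 40*I ≈ 11.0 + 40.0*I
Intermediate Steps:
(-4 - 3*(-5)) + R(-1, -2)*20 = (-4 - 3*(-5)) + √(-2 - 2)*20 = (-4 + 15) + √(-4)*20 = 11 + (2*I)*20 = 11 + 40*I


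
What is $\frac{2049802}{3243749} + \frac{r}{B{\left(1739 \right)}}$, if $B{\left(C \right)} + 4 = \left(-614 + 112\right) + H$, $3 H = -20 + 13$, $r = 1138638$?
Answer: $- \frac{11077241673536}{4946717225} \approx -2239.3$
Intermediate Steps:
$H = - \frac{7}{3}$ ($H = \frac{-20 + 13}{3} = \frac{1}{3} \left(-7\right) = - \frac{7}{3} \approx -2.3333$)
$B{\left(C \right)} = - \frac{1525}{3}$ ($B{\left(C \right)} = -4 + \left(\left(-614 + 112\right) - \frac{7}{3}\right) = -4 - \frac{1513}{3} = - \frac{1525}{3}$)
$\frac{2049802}{3243749} + \frac{r}{B{\left(1739 \right)}} = \frac{2049802}{3243749} + \frac{1138638}{- \frac{1525}{3}} = 2049802 \cdot \frac{1}{3243749} + 1138638 \left(- \frac{3}{1525}\right) = \frac{2049802}{3243749} - \frac{3415914}{1525} = - \frac{11077241673536}{4946717225}$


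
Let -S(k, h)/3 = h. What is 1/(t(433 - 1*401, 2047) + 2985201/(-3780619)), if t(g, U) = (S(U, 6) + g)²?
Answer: 3780619/738016123 ≈ 0.0051227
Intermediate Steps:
S(k, h) = -3*h
t(g, U) = (-18 + g)² (t(g, U) = (-3*6 + g)² = (-18 + g)²)
1/(t(433 - 1*401, 2047) + 2985201/(-3780619)) = 1/((-18 + (433 - 1*401))² + 2985201/(-3780619)) = 1/((-18 + (433 - 401))² + 2985201*(-1/3780619)) = 1/((-18 + 32)² - 2985201/3780619) = 1/(14² - 2985201/3780619) = 1/(196 - 2985201/3780619) = 1/(738016123/3780619) = 3780619/738016123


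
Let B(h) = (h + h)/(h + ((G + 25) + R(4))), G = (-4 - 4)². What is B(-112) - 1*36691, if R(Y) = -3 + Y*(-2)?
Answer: -623635/17 ≈ -36684.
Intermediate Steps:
G = 64 (G = (-8)² = 64)
R(Y) = -3 - 2*Y
B(h) = 2*h/(78 + h) (B(h) = (h + h)/(h + ((64 + 25) + (-3 - 2*4))) = (2*h)/(h + (89 + (-3 - 8))) = (2*h)/(h + (89 - 11)) = (2*h)/(h + 78) = (2*h)/(78 + h) = 2*h/(78 + h))
B(-112) - 1*36691 = 2*(-112)/(78 - 112) - 1*36691 = 2*(-112)/(-34) - 36691 = 2*(-112)*(-1/34) - 36691 = 112/17 - 36691 = -623635/17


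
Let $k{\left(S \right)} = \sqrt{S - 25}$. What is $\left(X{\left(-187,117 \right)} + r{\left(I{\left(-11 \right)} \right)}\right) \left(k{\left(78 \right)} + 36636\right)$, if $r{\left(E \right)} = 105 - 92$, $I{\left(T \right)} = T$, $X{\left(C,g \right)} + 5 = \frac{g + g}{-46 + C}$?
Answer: $\frac{59716680}{233} + \frac{1630 \sqrt{53}}{233} \approx 2.5635 \cdot 10^{5}$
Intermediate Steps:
$X{\left(C,g \right)} = -5 + \frac{2 g}{-46 + C}$ ($X{\left(C,g \right)} = -5 + \frac{g + g}{-46 + C} = -5 + \frac{2 g}{-46 + C}$)
$k{\left(S \right)} = \sqrt{-25 + S}$
$r{\left(E \right)} = 13$ ($r{\left(E \right)} = 105 - 92 = 13$)
$\left(X{\left(-187,117 \right)} + r{\left(I{\left(-11 \right)} \right)}\right) \left(k{\left(78 \right)} + 36636\right) = \left(\frac{230 - -935 + 2 \cdot 117}{-46 - 187} + 13\right) \left(\sqrt{-25 + 78} + 36636\right) = \left(\frac{230 + 935 + 234}{-233} + 13\right) \left(\sqrt{53} + 36636\right) = \left(\left(- \frac{1}{233}\right) 1399 + 13\right) \left(36636 + \sqrt{53}\right) = \left(- \frac{1399}{233} + 13\right) \left(36636 + \sqrt{53}\right) = \frac{1630 \left(36636 + \sqrt{53}\right)}{233} = \frac{59716680}{233} + \frac{1630 \sqrt{53}}{233}$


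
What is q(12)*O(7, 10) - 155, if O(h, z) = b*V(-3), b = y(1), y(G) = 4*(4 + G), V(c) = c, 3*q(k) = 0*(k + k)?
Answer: -155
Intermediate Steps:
q(k) = 0 (q(k) = (0*(k + k))/3 = (0*(2*k))/3 = (⅓)*0 = 0)
y(G) = 16 + 4*G
b = 20 (b = 16 + 4*1 = 16 + 4 = 20)
O(h, z) = -60 (O(h, z) = 20*(-3) = -60)
q(12)*O(7, 10) - 155 = 0*(-60) - 155 = 0 - 155 = -155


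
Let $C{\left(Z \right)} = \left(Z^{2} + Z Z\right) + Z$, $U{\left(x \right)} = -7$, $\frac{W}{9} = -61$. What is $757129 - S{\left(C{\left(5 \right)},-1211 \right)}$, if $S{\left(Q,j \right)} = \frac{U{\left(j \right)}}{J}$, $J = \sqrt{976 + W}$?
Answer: $757129 + \frac{\sqrt{427}}{61} \approx 7.5713 \cdot 10^{5}$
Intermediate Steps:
$W = -549$ ($W = 9 \left(-61\right) = -549$)
$C{\left(Z \right)} = Z + 2 Z^{2}$ ($C{\left(Z \right)} = \left(Z^{2} + Z^{2}\right) + Z = 2 Z^{2} + Z = Z + 2 Z^{2}$)
$J = \sqrt{427}$ ($J = \sqrt{976 - 549} = \sqrt{427} \approx 20.664$)
$S{\left(Q,j \right)} = - \frac{\sqrt{427}}{61}$ ($S{\left(Q,j \right)} = - \frac{7}{\sqrt{427}} = - 7 \frac{\sqrt{427}}{427} = - \frac{\sqrt{427}}{61}$)
$757129 - S{\left(C{\left(5 \right)},-1211 \right)} = 757129 - - \frac{\sqrt{427}}{61} = 757129 + \frac{\sqrt{427}}{61}$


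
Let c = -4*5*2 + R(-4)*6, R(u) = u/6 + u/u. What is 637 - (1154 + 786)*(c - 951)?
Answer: 1919297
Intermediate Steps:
R(u) = 1 + u/6 (R(u) = u*(⅙) + 1 = u/6 + 1 = 1 + u/6)
c = -38 (c = -4*5*2 + (1 + (⅙)*(-4))*6 = -20*2 + (1 - ⅔)*6 = -40 + (⅓)*6 = -40 + 2 = -38)
637 - (1154 + 786)*(c - 951) = 637 - (1154 + 786)*(-38 - 951) = 637 - 1940*(-989) = 637 - 1*(-1918660) = 637 + 1918660 = 1919297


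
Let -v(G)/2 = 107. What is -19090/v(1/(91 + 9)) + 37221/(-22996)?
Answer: 215514173/2460572 ≈ 87.587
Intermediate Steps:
v(G) = -214 (v(G) = -2*107 = -214)
-19090/v(1/(91 + 9)) + 37221/(-22996) = -19090/(-214) + 37221/(-22996) = -19090*(-1/214) + 37221*(-1/22996) = 9545/107 - 37221/22996 = 215514173/2460572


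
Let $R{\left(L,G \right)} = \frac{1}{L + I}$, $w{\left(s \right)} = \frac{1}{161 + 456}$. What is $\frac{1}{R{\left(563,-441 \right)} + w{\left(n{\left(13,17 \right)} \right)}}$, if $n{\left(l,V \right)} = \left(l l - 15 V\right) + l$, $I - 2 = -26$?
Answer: $\frac{332563}{1156} \approx 287.68$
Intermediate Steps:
$I = -24$ ($I = 2 - 26 = -24$)
$n{\left(l,V \right)} = l + l^{2} - 15 V$ ($n{\left(l,V \right)} = \left(l^{2} - 15 V\right) + l = l + l^{2} - 15 V$)
$w{\left(s \right)} = \frac{1}{617}$
$R{\left(L,G \right)} = \frac{1}{-24 + L}$ ($R{\left(L,G \right)} = \frac{1}{L - 24} = \frac{1}{-24 + L}$)
$\frac{1}{R{\left(563,-441 \right)} + w{\left(n{\left(13,17 \right)} \right)}} = \frac{1}{\frac{1}{-24 + 563} + \frac{1}{617}} = \frac{1}{\frac{1}{539} + \frac{1}{617}} = \frac{1}{\frac{1156}{332563}} = \frac{332563}{1156}$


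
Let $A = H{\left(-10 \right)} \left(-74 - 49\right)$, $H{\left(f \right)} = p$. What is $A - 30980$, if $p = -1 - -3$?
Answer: $-31226$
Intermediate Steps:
$p = 2$ ($p = -1 + 3 = 2$)
$H{\left(f \right)} = 2$
$A = -246$ ($A = 2 \left(-74 - 49\right) = 2 \left(-123\right) = -246$)
$A - 30980 = -246 - 30980 = -31226$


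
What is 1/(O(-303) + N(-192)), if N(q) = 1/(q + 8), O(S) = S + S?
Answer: -184/111505 ≈ -0.0016502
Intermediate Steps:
O(S) = 2*S
N(q) = 1/(8 + q)
1/(O(-303) + N(-192)) = 1/(2*(-303) + 1/(8 - 192)) = 1/(-606 + 1/(-184)) = 1/(-606 - 1/184) = 1/(-111505/184) = -184/111505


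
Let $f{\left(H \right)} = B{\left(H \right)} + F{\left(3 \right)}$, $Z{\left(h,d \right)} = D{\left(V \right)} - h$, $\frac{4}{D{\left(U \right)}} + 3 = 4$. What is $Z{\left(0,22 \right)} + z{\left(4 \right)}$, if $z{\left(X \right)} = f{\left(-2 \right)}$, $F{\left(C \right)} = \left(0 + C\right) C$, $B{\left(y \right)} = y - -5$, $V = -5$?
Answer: $16$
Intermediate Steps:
$B{\left(y \right)} = 5 + y$ ($B{\left(y \right)} = y + 5 = 5 + y$)
$D{\left(U \right)} = 4$ ($D{\left(U \right)} = \frac{4}{-3 + 4} = \frac{4}{1} = 4 \cdot 1 = 4$)
$F{\left(C \right)} = C^{2}$ ($F{\left(C \right)} = C C = C^{2}$)
$Z{\left(h,d \right)} = 4 - h$
$f{\left(H \right)} = 14 + H$ ($f{\left(H \right)} = \left(5 + H\right) + 3^{2} = \left(5 + H\right) + 9 = 14 + H$)
$z{\left(X \right)} = 12$ ($z{\left(X \right)} = 14 - 2 = 12$)
$Z{\left(0,22 \right)} + z{\left(4 \right)} = \left(4 - 0\right) + 12 = \left(4 + 0\right) + 12 = 4 + 12 = 16$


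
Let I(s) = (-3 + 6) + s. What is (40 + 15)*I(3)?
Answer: 330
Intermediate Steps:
I(s) = 3 + s
(40 + 15)*I(3) = (40 + 15)*(3 + 3) = 55*6 = 330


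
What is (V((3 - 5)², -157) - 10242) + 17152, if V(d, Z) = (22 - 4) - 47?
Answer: 6881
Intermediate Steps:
V(d, Z) = -29 (V(d, Z) = 18 - 47 = -29)
(V((3 - 5)², -157) - 10242) + 17152 = (-29 - 10242) + 17152 = -10271 + 17152 = 6881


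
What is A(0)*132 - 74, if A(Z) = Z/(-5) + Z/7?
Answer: -74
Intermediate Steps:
A(Z) = -2*Z/35 (A(Z) = Z*(-⅕) + Z*(⅐) = -Z/5 + Z/7 = -2*Z/35)
A(0)*132 - 74 = -2/35*0*132 - 74 = 0*132 - 74 = 0 - 74 = -74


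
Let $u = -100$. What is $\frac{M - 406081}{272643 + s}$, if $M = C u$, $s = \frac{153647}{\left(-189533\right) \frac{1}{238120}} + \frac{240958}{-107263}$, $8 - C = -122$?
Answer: $- \frac{8519865677133499}{1618383747967163} \approx -5.2644$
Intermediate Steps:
$C = 130$ ($C = 8 - -122 = 8 + 122 = 130$)
$s = - \frac{3924415228389934}{20329878179}$ ($s = \frac{153647}{\left(-189533\right) \frac{1}{238120}} + 240958 \left(- \frac{1}{107263}\right) = \frac{153647}{- \frac{189533}{238120}} - \frac{240958}{107263} = 153647 \left(- \frac{238120}{189533}\right) - \frac{240958}{107263} = - \frac{36586423640}{189533} - \frac{240958}{107263} = - \frac{3924415228389934}{20329878179} \approx -1.9304 \cdot 10^{5}$)
$M = -13000$ ($M = 130 \left(-100\right) = -13000$)
$\frac{M - 406081}{272643 + s} = \frac{-13000 - 406081}{272643 - \frac{3924415228389934}{20329878179}} = - \frac{419081}{\frac{1618383747967163}{20329878179}} = \left(-419081\right) \frac{20329878179}{1618383747967163} = - \frac{8519865677133499}{1618383747967163}$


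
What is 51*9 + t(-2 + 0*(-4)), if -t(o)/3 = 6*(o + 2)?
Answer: 459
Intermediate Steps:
t(o) = -36 - 18*o (t(o) = -18*(o + 2) = -18*(2 + o) = -3*(12 + 6*o) = -36 - 18*o)
51*9 + t(-2 + 0*(-4)) = 51*9 + (-36 - 18*(-2 + 0*(-4))) = 459 + (-36 - 18*(-2 + 0)) = 459 + (-36 - 18*(-2)) = 459 + (-36 + 36) = 459 + 0 = 459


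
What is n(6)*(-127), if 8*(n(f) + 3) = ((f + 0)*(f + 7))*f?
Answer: -14097/2 ≈ -7048.5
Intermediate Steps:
n(f) = -3 + f**2*(7 + f)/8 (n(f) = -3 + (((f + 0)*(f + 7))*f)/8 = -3 + ((f*(7 + f))*f)/8 = -3 + (f**2*(7 + f))/8 = -3 + f**2*(7 + f)/8)
n(6)*(-127) = (-3 + (1/8)*6**3 + (7/8)*6**2)*(-127) = (-3 + (1/8)*216 + (7/8)*36)*(-127) = (-3 + 27 + 63/2)*(-127) = (111/2)*(-127) = -14097/2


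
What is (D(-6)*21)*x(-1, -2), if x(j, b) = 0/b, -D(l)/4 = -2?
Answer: 0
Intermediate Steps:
D(l) = 8 (D(l) = -4*(-2) = 8)
x(j, b) = 0
(D(-6)*21)*x(-1, -2) = (8*21)*0 = 168*0 = 0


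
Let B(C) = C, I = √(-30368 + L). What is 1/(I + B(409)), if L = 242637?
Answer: -409/44988 + √212269/44988 ≈ 0.0011498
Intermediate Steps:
I = √212269 (I = √(-30368 + 242637) = √212269 ≈ 460.73)
1/(I + B(409)) = 1/(√212269 + 409) = 1/(409 + √212269)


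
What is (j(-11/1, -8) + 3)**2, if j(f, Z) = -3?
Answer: 0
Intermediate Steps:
(j(-11/1, -8) + 3)**2 = (-3 + 3)**2 = 0**2 = 0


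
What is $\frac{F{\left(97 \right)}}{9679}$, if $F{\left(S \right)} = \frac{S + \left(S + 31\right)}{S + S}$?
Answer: $\frac{225}{1877726} \approx 0.00011983$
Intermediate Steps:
$F{\left(S \right)} = \frac{31 + 2 S}{2 S}$ ($F{\left(S \right)} = \frac{S + \left(31 + S\right)}{2 S} = \left(31 + 2 S\right) \frac{1}{2 S} = \frac{31 + 2 S}{2 S}$)
$\frac{F{\left(97 \right)}}{9679} = \frac{\frac{1}{97} \left(\frac{31}{2} + 97\right)}{9679} = \frac{1}{97} \cdot \frac{225}{2} \cdot \frac{1}{9679} = \frac{225}{194} \cdot \frac{1}{9679} = \frac{225}{1877726}$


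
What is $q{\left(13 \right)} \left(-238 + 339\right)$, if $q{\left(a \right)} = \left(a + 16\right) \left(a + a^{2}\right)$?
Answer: $533078$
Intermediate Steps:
$q{\left(a \right)} = \left(16 + a\right) \left(a + a^{2}\right)$
$q{\left(13 \right)} \left(-238 + 339\right) = 13 \left(16 + 13^{2} + 17 \cdot 13\right) \left(-238 + 339\right) = 13 \left(16 + 169 + 221\right) 101 = 13 \cdot 406 \cdot 101 = 5278 \cdot 101 = 533078$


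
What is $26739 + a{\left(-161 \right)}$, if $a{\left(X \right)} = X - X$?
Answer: $26739$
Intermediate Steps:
$a{\left(X \right)} = 0$
$26739 + a{\left(-161 \right)} = 26739 + 0 = 26739$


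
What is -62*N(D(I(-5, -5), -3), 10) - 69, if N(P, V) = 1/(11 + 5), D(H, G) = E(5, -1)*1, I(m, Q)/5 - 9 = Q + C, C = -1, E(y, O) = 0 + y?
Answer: -583/8 ≈ -72.875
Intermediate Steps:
E(y, O) = y
I(m, Q) = 40 + 5*Q (I(m, Q) = 45 + 5*(Q - 1) = 45 + 5*(-1 + Q) = 45 + (-5 + 5*Q) = 40 + 5*Q)
D(H, G) = 5 (D(H, G) = 5*1 = 5)
N(P, V) = 1/16
-62*N(D(I(-5, -5), -3), 10) - 69 = -62*1/16 - 69 = -31/8 - 69 = -583/8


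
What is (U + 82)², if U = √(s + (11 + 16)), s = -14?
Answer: (82 + √13)² ≈ 7328.3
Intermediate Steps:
U = √13 (U = √(-14 + (11 + 16)) = √(-14 + 27) = √13 ≈ 3.6056)
(U + 82)² = (√13 + 82)² = (82 + √13)²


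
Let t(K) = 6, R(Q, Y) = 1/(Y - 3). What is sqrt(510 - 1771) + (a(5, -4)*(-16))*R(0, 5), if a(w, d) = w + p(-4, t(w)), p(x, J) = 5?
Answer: -80 + I*sqrt(1261) ≈ -80.0 + 35.511*I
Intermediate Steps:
R(Q, Y) = 1/(-3 + Y)
a(w, d) = 5 + w (a(w, d) = w + 5 = 5 + w)
sqrt(510 - 1771) + (a(5, -4)*(-16))*R(0, 5) = sqrt(510 - 1771) + ((5 + 5)*(-16))/(-3 + 5) = sqrt(-1261) + (10*(-16))/2 = I*sqrt(1261) - 160*1/2 = I*sqrt(1261) - 80 = -80 + I*sqrt(1261)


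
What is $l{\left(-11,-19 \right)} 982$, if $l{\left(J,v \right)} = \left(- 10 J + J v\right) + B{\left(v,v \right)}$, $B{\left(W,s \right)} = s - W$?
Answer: $313258$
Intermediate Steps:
$l{\left(J,v \right)} = - 10 J + J v$ ($l{\left(J,v \right)} = \left(- 10 J + J v\right) + \left(v - v\right) = \left(- 10 J + J v\right) + 0 = - 10 J + J v$)
$l{\left(-11,-19 \right)} 982 = - 11 \left(-10 - 19\right) 982 = \left(-11\right) \left(-29\right) 982 = 319 \cdot 982 = 313258$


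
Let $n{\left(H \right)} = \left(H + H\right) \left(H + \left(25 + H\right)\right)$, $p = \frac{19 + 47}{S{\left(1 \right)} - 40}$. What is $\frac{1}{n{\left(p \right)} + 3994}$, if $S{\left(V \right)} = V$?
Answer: $\frac{169}{662622} \approx 0.00025505$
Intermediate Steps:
$p = - \frac{22}{13}$ ($p = \frac{19 + 47}{1 - 40} = \frac{66}{-39} = 66 \left(- \frac{1}{39}\right) = - \frac{22}{13} \approx -1.6923$)
$n{\left(H \right)} = 2 H \left(25 + 2 H\right)$
$\frac{1}{n{\left(p \right)} + 3994} = \frac{1}{2 \left(- \frac{22}{13}\right) \left(25 + 2 \left(- \frac{22}{13}\right)\right) + 3994} = \frac{1}{2 \left(- \frac{22}{13}\right) \left(25 - \frac{44}{13}\right) + 3994} = \frac{1}{2 \left(- \frac{22}{13}\right) \frac{281}{13} + 3994} = \frac{1}{- \frac{12364}{169} + 3994} = \frac{1}{\frac{662622}{169}} = \frac{169}{662622}$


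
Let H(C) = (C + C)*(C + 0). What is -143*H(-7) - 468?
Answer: -14482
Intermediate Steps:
H(C) = 2*C² (H(C) = (2*C)*C = 2*C²)
-143*H(-7) - 468 = -286*(-7)² - 468 = -286*49 - 468 = -143*98 - 468 = -14014 - 468 = -14482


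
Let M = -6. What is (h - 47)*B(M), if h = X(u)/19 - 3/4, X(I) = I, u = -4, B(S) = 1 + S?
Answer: 18225/76 ≈ 239.80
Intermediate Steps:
h = -73/76 (h = -4/19 - 3/4 = -73/76 ≈ -0.96053)
(h - 47)*B(M) = (-73/76 - 47)*(1 - 6) = -3645/76*(-5) = 18225/76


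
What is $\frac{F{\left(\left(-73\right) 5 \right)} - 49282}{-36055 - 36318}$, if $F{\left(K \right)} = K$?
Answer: $\frac{49647}{72373} \approx 0.68599$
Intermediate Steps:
$\frac{F{\left(\left(-73\right) 5 \right)} - 49282}{-36055 - 36318} = \frac{\left(-73\right) 5 - 49282}{-36055 - 36318} = \frac{-365 - 49282}{-72373} = \left(-49647\right) \left(- \frac{1}{72373}\right) = \frac{49647}{72373}$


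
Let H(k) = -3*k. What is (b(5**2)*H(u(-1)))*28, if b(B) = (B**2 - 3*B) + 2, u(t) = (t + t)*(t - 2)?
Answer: -278208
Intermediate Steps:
u(t) = 2*t*(-2 + t) (u(t) = (2*t)*(-2 + t) = 2*t*(-2 + t))
b(B) = 2 + B**2 - 3*B
(b(5**2)*H(u(-1)))*28 = ((2 + (5**2)**2 - 3*5**2)*(-6*(-1)*(-2 - 1)))*28 = ((2 + 25**2 - 3*25)*(-6*(-1)*(-3)))*28 = ((2 + 625 - 75)*(-3*6))*28 = (552*(-18))*28 = -9936*28 = -278208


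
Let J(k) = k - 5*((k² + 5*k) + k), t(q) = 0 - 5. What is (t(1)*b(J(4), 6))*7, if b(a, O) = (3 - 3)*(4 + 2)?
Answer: 0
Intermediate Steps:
t(q) = -5
J(k) = -29*k - 5*k² (J(k) = k - 5*(k² + 6*k) = k + (-30*k - 5*k²) = -29*k - 5*k²)
b(a, O) = 0 (b(a, O) = 0*6 = 0)
(t(1)*b(J(4), 6))*7 = -5*0*7 = 0*7 = 0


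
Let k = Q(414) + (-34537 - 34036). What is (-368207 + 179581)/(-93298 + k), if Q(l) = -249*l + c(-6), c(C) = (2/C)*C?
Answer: 188626/264955 ≈ 0.71192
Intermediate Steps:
c(C) = 2
Q(l) = 2 - 249*l (Q(l) = -249*l + 2 = 2 - 249*l)
k = -171657 (k = (2 - 249*414) + (-34537 - 34036) = (2 - 103086) - 68573 = -103084 - 68573 = -171657)
(-368207 + 179581)/(-93298 + k) = (-368207 + 179581)/(-93298 - 171657) = -188626/(-264955) = -188626*(-1/264955) = 188626/264955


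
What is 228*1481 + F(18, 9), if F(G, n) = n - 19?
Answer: 337658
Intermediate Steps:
F(G, n) = -19 + n
228*1481 + F(18, 9) = 228*1481 + (-19 + 9) = 337668 - 10 = 337658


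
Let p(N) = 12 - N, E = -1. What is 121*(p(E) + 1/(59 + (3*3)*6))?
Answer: 177870/113 ≈ 1574.1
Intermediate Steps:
121*(p(E) + 1/(59 + (3*3)*6)) = 121*((12 - 1*(-1)) + 1/(59 + (3*3)*6)) = 121*((12 + 1) + 1/(59 + 9*6)) = 121*(13 + 1/(59 + 54)) = 121*(13 + 1/113) = 121*(1470/113) = 177870/113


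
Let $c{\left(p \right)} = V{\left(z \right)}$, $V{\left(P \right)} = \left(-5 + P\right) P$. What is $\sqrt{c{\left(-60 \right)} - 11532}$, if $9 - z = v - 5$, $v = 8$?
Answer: $i \sqrt{11526} \approx 107.36 i$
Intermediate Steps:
$z = 6$ ($z = 9 - \left(8 - 5\right) = 9 - 3 = 6$)
$V{\left(P \right)} = P \left(-5 + P\right)$
$c{\left(p \right)} = 6$ ($c{\left(p \right)} = 6 \left(-5 + 6\right) = 6 \cdot 1 = 6$)
$\sqrt{c{\left(-60 \right)} - 11532} = \sqrt{6 - 11532} = \sqrt{-11526} = i \sqrt{11526}$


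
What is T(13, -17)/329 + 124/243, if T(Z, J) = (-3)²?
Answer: 42983/79947 ≈ 0.53764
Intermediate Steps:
T(Z, J) = 9
T(13, -17)/329 + 124/243 = 9/329 + 124/243 = 42983/79947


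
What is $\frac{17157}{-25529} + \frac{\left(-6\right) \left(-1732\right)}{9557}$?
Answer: $\frac{14475417}{34854379} \approx 0.41531$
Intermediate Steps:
$\frac{17157}{-25529} + \frac{\left(-6\right) \left(-1732\right)}{9557} = 17157 \left(- \frac{1}{25529}\right) + 10392 \cdot \frac{1}{9557} = - \frac{2451}{3647} + \frac{10392}{9557} = \frac{14475417}{34854379}$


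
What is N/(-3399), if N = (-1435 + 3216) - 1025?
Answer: -252/1133 ≈ -0.22242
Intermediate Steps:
N = 756 (N = 1781 - 1025 = 756)
N/(-3399) = 756/(-3399) = 756*(-1/3399) = -252/1133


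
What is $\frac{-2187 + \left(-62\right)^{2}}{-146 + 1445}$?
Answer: $\frac{1657}{1299} \approx 1.2756$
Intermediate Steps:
$\frac{-2187 + \left(-62\right)^{2}}{-146 + 1445} = \frac{-2187 + 3844}{1299} = 1657 \cdot \frac{1}{1299} = \frac{1657}{1299}$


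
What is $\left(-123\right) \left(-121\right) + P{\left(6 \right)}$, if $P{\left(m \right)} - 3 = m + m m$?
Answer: $14928$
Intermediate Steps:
$P{\left(m \right)} = 3 + m + m^{2}$ ($P{\left(m \right)} = 3 + \left(m + m m\right) = 3 + \left(m + m^{2}\right) = 3 + m + m^{2}$)
$\left(-123\right) \left(-121\right) + P{\left(6 \right)} = \left(-123\right) \left(-121\right) + \left(3 + 6 + 6^{2}\right) = 14883 + \left(3 + 6 + 36\right) = 14883 + 45 = 14928$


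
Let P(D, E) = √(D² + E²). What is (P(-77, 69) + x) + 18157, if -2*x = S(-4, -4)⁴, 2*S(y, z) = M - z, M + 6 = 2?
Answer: 18157 + √10690 ≈ 18260.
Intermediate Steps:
M = -4 (M = -6 + 2 = -4)
S(y, z) = -2 - z/2 (S(y, z) = (-4 - z)/2 = -2 - z/2)
x = 0 (x = -(-2 - ½*(-4))⁴/2 = -(-2 + 2)⁴/2 = -½*0⁴ = -½*0 = 0)
(P(-77, 69) + x) + 18157 = (√((-77)² + 69²) + 0) + 18157 = (√(5929 + 4761) + 0) + 18157 = (√10690 + 0) + 18157 = √10690 + 18157 = 18157 + √10690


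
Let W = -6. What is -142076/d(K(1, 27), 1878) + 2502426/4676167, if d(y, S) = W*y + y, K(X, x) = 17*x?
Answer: 670114170362/10731803265 ≈ 62.442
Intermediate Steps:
d(y, S) = -5*y (d(y, S) = -6*y + y = -5*y)
-142076/d(K(1, 27), 1878) + 2502426/4676167 = -142076/((-85*27)) + 2502426/4676167 = -142076/((-5*459)) + 2502426*(1/4676167) = -142076/(-2295) + 2502426/4676167 = -142076*(-1/2295) + 2502426/4676167 = 142076/2295 + 2502426/4676167 = 670114170362/10731803265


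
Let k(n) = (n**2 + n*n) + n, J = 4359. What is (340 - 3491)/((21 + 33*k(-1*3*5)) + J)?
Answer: -3151/18735 ≈ -0.16819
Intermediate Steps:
k(n) = n + 2*n**2 (k(n) = (n**2 + n**2) + n = 2*n**2 + n = n + 2*n**2)
(340 - 3491)/((21 + 33*k(-1*3*5)) + J) = (340 - 3491)/((21 + 33*((-1*3*5)*(1 + 2*(-1*3*5)))) + 4359) = -3151/((21 + 33*((-3*5)*(1 + 2*(-3*5)))) + 4359) = -3151/((21 + 33*(-15*(1 + 2*(-15)))) + 4359) = -3151/((21 + 33*(-15*(1 - 30))) + 4359) = -3151/((21 + 33*(-15*(-29))) + 4359) = -3151/((21 + 33*435) + 4359) = -3151/((21 + 14355) + 4359) = -3151/(14376 + 4359) = -3151/18735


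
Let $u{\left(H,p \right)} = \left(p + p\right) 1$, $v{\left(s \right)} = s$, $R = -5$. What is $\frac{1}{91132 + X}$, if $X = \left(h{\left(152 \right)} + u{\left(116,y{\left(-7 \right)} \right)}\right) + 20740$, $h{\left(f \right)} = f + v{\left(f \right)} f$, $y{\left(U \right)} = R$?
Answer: $\frac{1}{135118} \approx 7.4009 \cdot 10^{-6}$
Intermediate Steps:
$y{\left(U \right)} = -5$
$h{\left(f \right)} = f + f^{2}$ ($h{\left(f \right)} = f + f f = f + f^{2}$)
$u{\left(H,p \right)} = 2 p$ ($u{\left(H,p \right)} = 2 p 1 = 2 p$)
$X = 43986$ ($X = \left(152 \left(1 + 152\right) + 2 \left(-5\right)\right) + 20740 = \left(152 \cdot 153 - 10\right) + 20740 = \left(23256 - 10\right) + 20740 = 23246 + 20740 = 43986$)
$\frac{1}{91132 + X} = \frac{1}{91132 + 43986} = \frac{1}{135118}$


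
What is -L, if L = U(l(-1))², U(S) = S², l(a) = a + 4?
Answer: -81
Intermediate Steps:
l(a) = 4 + a
L = 81 (L = ((4 - 1)²)² = (3²)² = 9² = 81)
-L = -1*81 = -81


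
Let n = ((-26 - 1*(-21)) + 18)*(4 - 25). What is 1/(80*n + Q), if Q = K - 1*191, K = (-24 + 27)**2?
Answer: -1/22022 ≈ -4.5409e-5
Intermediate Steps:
n = -273 (n = ((-26 + 21) + 18)*(-21) = (-5 + 18)*(-21) = 13*(-21) = -273)
K = 9 (K = 3**2 = 9)
Q = -182 (Q = 9 - 1*191 = 9 - 191 = -182)
1/(80*n + Q) = 1/(80*(-273) - 182) = 1/(-21840 - 182) = 1/(-22022) = -1/22022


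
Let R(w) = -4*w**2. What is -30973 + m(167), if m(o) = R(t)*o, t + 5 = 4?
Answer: -31641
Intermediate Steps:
t = -1 (t = -5 + 4 = -1)
m(o) = -4*o (m(o) = (-4*(-1)**2)*o = (-4*1)*o = -4*o)
-30973 + m(167) = -30973 - 4*167 = -30973 - 668 = -31641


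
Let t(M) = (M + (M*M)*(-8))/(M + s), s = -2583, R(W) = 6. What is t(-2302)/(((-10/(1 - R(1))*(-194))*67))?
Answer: -21197967/63495230 ≈ -0.33385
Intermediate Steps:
t(M) = (M - 8*M**2)/(-2583 + M) (t(M) = (M + (M*M)*(-8))/(M - 2583) = (M + M**2*(-8))/(-2583 + M) = (M - 8*M**2)/(-2583 + M))
t(-2302)/(((-10/(1 - R(1))*(-194))*67)) = (-2302*(1 - 8*(-2302))/(-2583 - 2302))/(((-10/(1 - 1*6)*(-194))*67)) = (-2302*(1 + 18416)/(-4885))/(((-10/(1 - 6)*(-194))*67)) = (-2302*(-1/4885)*18417)/(((-10/(-5)*(-194))*67)) = 42395934/(4885*(((-10*(-1/5)*(-194))*67))) = 42395934/(4885*(((2*(-194))*67))) = 42395934/(4885*((-388*67))) = (42395934/4885)/(-25996) = (42395934/4885)*(-1/25996) = -21197967/63495230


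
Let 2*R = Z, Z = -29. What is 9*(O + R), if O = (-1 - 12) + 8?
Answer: -351/2 ≈ -175.50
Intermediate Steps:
O = -5 (O = -13 + 8 = -5)
R = -29/2 (R = (½)*(-29) = -29/2 ≈ -14.500)
9*(O + R) = 9*(-5 - 29/2) = 9*(-39/2) = -351/2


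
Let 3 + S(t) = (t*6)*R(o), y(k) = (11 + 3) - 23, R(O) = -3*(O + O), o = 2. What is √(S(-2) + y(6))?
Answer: 2*√33 ≈ 11.489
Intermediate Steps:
R(O) = -6*O
y(k) = -9 (y(k) = 14 - 23 = -9)
S(t) = -3 - 72*t (S(t) = -3 + (t*6)*(-6*2) = -3 + (6*t)*(-12) = -3 - 72*t)
√(S(-2) + y(6)) = √((-3 - 72*(-2)) - 9) = √((-3 + 144) - 9) = √(141 - 9) = √132 = 2*√33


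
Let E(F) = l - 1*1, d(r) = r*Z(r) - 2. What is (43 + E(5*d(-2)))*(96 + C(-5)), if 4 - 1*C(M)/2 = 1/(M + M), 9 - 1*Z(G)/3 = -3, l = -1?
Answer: 21361/5 ≈ 4272.2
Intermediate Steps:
Z(G) = 36 (Z(G) = 27 - 3*(-3) = 27 + 9 = 36)
C(M) = 8 - 1/M (C(M) = 8 - 2/(M + M) = 8 - 2*1/(2*M) = 8 - 1/M)
d(r) = -2 + 36*r (d(r) = r*36 - 2 = 36*r - 2 = -2 + 36*r)
E(F) = -2 (E(F) = -1 - 1*1 = -1 - 1 = -2)
(43 + E(5*d(-2)))*(96 + C(-5)) = (43 - 2)*(96 + (8 - 1/(-5))) = 41*(96 + (8 - 1*(-⅕))) = 41*(96 + (8 + ⅕)) = 41*(96 + 41/5) = 41*(521/5) = 21361/5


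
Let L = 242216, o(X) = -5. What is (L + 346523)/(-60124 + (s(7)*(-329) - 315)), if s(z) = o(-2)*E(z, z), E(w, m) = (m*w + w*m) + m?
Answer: 588739/112286 ≈ 5.2432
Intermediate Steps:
E(w, m) = m + 2*m*w (E(w, m) = (m*w + m*w) + m = 2*m*w + m = m + 2*m*w)
s(z) = -5*z*(1 + 2*z)
(L + 346523)/(-60124 + (s(7)*(-329) - 315)) = (242216 + 346523)/(-60124 + (-5*7*(1 + 2*7)*(-329) - 315)) = 588739/(-60124 + (-5*7*(1 + 14)*(-329) - 315)) = 588739/(-60124 + (-5*7*15*(-329) - 315)) = 588739/(-60124 + (-525*(-329) - 315)) = 588739/(-60124 + (172725 - 315)) = 588739/(-60124 + 172410) = 588739/112286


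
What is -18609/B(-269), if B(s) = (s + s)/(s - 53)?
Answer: -2996049/269 ≈ -11138.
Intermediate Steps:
B(s) = 2*s/(-53 + s) (B(s) = (2*s)/(-53 + s) = 2*s/(-53 + s))
-18609/B(-269) = -18609/(2*(-269)/(-53 - 269)) = -18609/(2*(-269)/(-322)) = -18609/(2*(-269)*(-1/322)) = -18609/269/161 = -18609*161/269 = -2996049/269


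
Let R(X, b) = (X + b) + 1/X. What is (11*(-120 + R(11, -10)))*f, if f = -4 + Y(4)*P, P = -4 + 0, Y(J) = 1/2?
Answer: 7848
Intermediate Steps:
Y(J) = 1/2 (Y(J) = 1*(1/2) = 1/2)
R(X, b) = X + b + 1/X
P = -4
f = -6 (f = -4 + (1/2)*(-4) = -4 - 2 = -6)
(11*(-120 + R(11, -10)))*f = (11*(-120 + (11 - 10 + 1/11)))*(-6) = (11*(-120 + 12/11))*(-6) = (11*(-1308/11))*(-6) = -1308*(-6) = 7848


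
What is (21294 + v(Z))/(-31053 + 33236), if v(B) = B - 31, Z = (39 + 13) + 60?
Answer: 21375/2183 ≈ 9.7916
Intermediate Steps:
Z = 112 (Z = 52 + 60 = 112)
v(B) = -31 + B
(21294 + v(Z))/(-31053 + 33236) = (21294 + (-31 + 112))/(-31053 + 33236) = (21294 + 81)/2183 = 21375*(1/2183) = 21375/2183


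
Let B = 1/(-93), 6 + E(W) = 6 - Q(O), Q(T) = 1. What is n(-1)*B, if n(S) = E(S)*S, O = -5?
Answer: -1/93 ≈ -0.010753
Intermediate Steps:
E(W) = -1 (E(W) = -6 + (6 - 1*1) = -6 + (6 - 1) = -6 + 5 = -1)
n(S) = -S
B = -1/93 ≈ -0.010753
n(-1)*B = -1*(-1)*(-1/93) = 1*(-1/93) = -1/93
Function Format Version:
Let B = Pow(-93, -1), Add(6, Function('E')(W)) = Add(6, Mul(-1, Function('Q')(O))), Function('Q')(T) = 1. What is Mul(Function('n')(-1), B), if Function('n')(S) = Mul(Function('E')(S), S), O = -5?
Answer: Rational(-1, 93) ≈ -0.010753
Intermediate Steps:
Function('E')(W) = -1 (Function('E')(W) = Add(-6, Add(6, Mul(-1, 1))) = Add(-6, Add(6, -1)) = Add(-6, 5) = -1)
Function('n')(S) = Mul(-1, S)
B = Rational(-1, 93) ≈ -0.010753
Mul(Function('n')(-1), B) = Mul(Mul(-1, -1), Rational(-1, 93)) = Mul(1, Rational(-1, 93)) = Rational(-1, 93)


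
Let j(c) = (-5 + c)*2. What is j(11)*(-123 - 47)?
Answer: -2040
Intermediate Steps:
j(c) = -10 + 2*c
j(11)*(-123 - 47) = (-10 + 2*11)*(-123 - 47) = (-10 + 22)*(-170) = 12*(-170) = -2040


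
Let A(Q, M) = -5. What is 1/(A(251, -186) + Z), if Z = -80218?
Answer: -1/80223 ≈ -1.2465e-5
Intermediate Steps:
1/(A(251, -186) + Z) = 1/(-5 - 80218) = 1/(-80223) = -1/80223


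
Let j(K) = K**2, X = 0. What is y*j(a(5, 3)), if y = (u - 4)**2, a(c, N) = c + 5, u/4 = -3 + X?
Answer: 25600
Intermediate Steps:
u = -12 (u = 4*(-3 + 0) = 4*(-3) = -12)
a(c, N) = 5 + c
y = 256 (y = (-12 - 4)**2 = (-16)**2 = 256)
y*j(a(5, 3)) = 256*(5 + 5)**2 = 256*10**2 = 256*100 = 25600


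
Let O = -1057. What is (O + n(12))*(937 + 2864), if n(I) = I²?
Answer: -3470313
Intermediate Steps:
(O + n(12))*(937 + 2864) = (-1057 + 12²)*(937 + 2864) = (-1057 + 144)*3801 = -913*3801 = -3470313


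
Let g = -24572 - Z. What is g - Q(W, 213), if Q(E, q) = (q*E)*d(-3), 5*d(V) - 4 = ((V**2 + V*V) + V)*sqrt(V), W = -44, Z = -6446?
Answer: -53142/5 + 28116*I*sqrt(3) ≈ -10628.0 + 48698.0*I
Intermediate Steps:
d(V) = 4/5 + sqrt(V)*(V + 2*V**2)/5 (d(V) = 4/5 + (((V**2 + V*V) + V)*sqrt(V))/5 = 4/5 + (((V**2 + V**2) + V)*sqrt(V))/5 = 4/5 + ((2*V**2 + V)*sqrt(V))/5 = 4/5 + ((V + 2*V**2)*sqrt(V))/5 = 4/5 + (sqrt(V)*(V + 2*V**2))/5 = 4/5 + sqrt(V)*(V + 2*V**2)/5)
Q(E, q) = E*q*(4/5 + 3*I*sqrt(3)) (Q(E, q) = (q*E)*(4/5 + (-3)**(3/2)/5 + 2*(-3)**(5/2)/5) = (E*q)*(4/5 + (-3*I*sqrt(3))/5 + 2*(9*I*sqrt(3))/5) = (E*q)*(4/5 - 3*I*sqrt(3)/5 + 18*I*sqrt(3)/5) = (E*q)*(4/5 + 3*I*sqrt(3)) = E*q*(4/5 + 3*I*sqrt(3)))
g = -18126 (g = -24572 - 1*(-6446) = -24572 + 6446 = -18126)
g - Q(W, 213) = -18126 - (-44)*213*(4 + 15*I*sqrt(3))/5 = -18126 - (-37488/5 - 28116*I*sqrt(3)) = -18126 + (37488/5 + 28116*I*sqrt(3)) = -53142/5 + 28116*I*sqrt(3)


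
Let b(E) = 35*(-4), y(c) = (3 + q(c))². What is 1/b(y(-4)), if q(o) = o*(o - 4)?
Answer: -1/140 ≈ -0.0071429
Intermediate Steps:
q(o) = o*(-4 + o)
y(c) = (3 + c*(-4 + c))²
b(E) = -140
1/b(y(-4)) = 1/(-140) = -1/140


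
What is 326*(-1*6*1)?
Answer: -1956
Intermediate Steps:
326*(-1*6*1) = 326*(-6*1) = 326*(-6) = -1956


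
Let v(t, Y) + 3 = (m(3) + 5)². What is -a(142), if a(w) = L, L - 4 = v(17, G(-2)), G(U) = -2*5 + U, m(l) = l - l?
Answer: -26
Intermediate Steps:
m(l) = 0
G(U) = -10 + U
v(t, Y) = 22 (v(t, Y) = -3 + (0 + 5)² = -3 + 5² = -3 + 25 = 22)
L = 26 (L = 4 + 22 = 26)
a(w) = 26
-a(142) = -1*26 = -26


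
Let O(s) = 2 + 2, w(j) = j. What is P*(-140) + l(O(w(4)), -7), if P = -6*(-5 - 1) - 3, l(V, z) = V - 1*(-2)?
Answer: -4614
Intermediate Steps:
O(s) = 4
l(V, z) = 2 + V (l(V, z) = V + 2 = 2 + V)
P = 33 (P = -6*(-6) - 3 = 36 - 3 = 33)
P*(-140) + l(O(w(4)), -7) = 33*(-140) + (2 + 4) = -4620 + 6 = -4614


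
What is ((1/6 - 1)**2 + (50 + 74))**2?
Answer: 20151121/1296 ≈ 15549.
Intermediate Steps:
((1/6 - 1)**2 + (50 + 74))**2 = ((1/6 - 1)**2 + 124)**2 = ((-5/6)**2 + 124)**2 = (25/36 + 124)**2 = (4489/36)**2 = 20151121/1296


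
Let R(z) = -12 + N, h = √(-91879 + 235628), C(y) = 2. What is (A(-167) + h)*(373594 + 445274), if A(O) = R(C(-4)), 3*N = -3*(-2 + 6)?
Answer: -13101888 + 818868*√143749 ≈ 2.9737e+8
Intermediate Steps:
N = -4 (N = (-3*(-2 + 6))/3 = (-3*4)/3 = (⅓)*(-12) = -4)
h = √143749 ≈ 379.14
R(z) = -16 (R(z) = -12 - 4 = -16)
A(O) = -16
(A(-167) + h)*(373594 + 445274) = (-16 + √143749)*(373594 + 445274) = (-16 + √143749)*818868 = -13101888 + 818868*√143749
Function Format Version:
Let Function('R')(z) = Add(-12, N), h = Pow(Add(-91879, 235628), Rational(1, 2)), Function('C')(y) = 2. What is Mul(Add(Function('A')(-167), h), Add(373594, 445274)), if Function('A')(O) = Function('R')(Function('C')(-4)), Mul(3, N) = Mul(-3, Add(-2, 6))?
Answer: Add(-13101888, Mul(818868, Pow(143749, Rational(1, 2)))) ≈ 2.9737e+8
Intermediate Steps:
N = -4 (N = Mul(Rational(1, 3), Mul(-3, Add(-2, 6))) = Mul(Rational(1, 3), Mul(-3, 4)) = Mul(Rational(1, 3), -12) = -4)
h = Pow(143749, Rational(1, 2)) ≈ 379.14
Function('R')(z) = -16 (Function('R')(z) = Add(-12, -4) = -16)
Function('A')(O) = -16
Mul(Add(Function('A')(-167), h), Add(373594, 445274)) = Mul(Add(-16, Pow(143749, Rational(1, 2))), Add(373594, 445274)) = Mul(Add(-16, Pow(143749, Rational(1, 2))), 818868) = Add(-13101888, Mul(818868, Pow(143749, Rational(1, 2))))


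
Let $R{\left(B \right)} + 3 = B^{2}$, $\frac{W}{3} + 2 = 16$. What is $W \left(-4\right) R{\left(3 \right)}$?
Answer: $-1008$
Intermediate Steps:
$W = 42$ ($W = -6 + 3 \cdot 16 = -6 + 48 = 42$)
$R{\left(B \right)} = -3 + B^{2}$
$W \left(-4\right) R{\left(3 \right)} = 42 \left(-4\right) \left(-3 + 3^{2}\right) = - 168 \left(-3 + 9\right) = \left(-168\right) 6 = -1008$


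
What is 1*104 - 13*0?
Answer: 104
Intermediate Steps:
1*104 - 13*0 = 104 + 0 = 104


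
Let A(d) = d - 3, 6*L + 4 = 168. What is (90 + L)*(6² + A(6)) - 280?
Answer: 4296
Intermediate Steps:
L = 82/3 (L = -⅔ + (⅙)*168 = -⅔ + 28 = 82/3 ≈ 27.333)
A(d) = -3 + d
(90 + L)*(6² + A(6)) - 280 = (90 + 82/3)*(6² + (-3 + 6)) - 280 = 352*(36 + 3)/3 - 280 = (352/3)*39 - 280 = 4576 - 280 = 4296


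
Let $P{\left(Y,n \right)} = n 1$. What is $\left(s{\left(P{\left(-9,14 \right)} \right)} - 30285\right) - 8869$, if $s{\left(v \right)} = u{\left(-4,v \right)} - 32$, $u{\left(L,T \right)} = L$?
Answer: $-39190$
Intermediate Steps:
$P{\left(Y,n \right)} = n$
$s{\left(v \right)} = -36$ ($s{\left(v \right)} = -4 - 32 = -36$)
$\left(s{\left(P{\left(-9,14 \right)} \right)} - 30285\right) - 8869 = \left(-36 - 30285\right) - 8869 = -30321 - 8869 = -39190$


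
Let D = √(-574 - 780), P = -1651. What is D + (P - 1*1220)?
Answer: -2871 + I*√1354 ≈ -2871.0 + 36.797*I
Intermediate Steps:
D = I*√1354 (D = √(-1354) = I*√1354 ≈ 36.797*I)
D + (P - 1*1220) = I*√1354 + (-1651 - 1*1220) = I*√1354 + (-1651 - 1220) = I*√1354 - 2871 = -2871 + I*√1354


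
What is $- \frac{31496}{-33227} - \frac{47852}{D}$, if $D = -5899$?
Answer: $\frac{1775773308}{196006073} \approx 9.0598$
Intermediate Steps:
$- \frac{31496}{-33227} - \frac{47852}{D} = - \frac{31496}{-33227} - \frac{47852}{-5899} = \left(-31496\right) \left(- \frac{1}{33227}\right) - - \frac{47852}{5899} = \frac{31496}{33227} + \frac{47852}{5899} = \frac{1775773308}{196006073}$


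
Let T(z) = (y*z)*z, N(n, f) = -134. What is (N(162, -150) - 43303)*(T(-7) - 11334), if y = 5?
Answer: 481672893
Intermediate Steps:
T(z) = 5*z² (T(z) = (5*z)*z = 5*z²)
(N(162, -150) - 43303)*(T(-7) - 11334) = (-134 - 43303)*(5*(-7)² - 11334) = -43437*(5*49 - 11334) = -43437*(245 - 11334) = -43437*(-11089) = 481672893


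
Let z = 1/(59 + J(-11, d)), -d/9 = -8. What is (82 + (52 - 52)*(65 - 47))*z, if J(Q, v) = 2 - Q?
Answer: 41/36 ≈ 1.1389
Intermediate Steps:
d = 72 (d = -9*(-8) = 72)
z = 1/72 (z = 1/(59 + (2 - 1*(-11))) = 1/(59 + (2 + 11)) = 1/(59 + 13) = 1/72 ≈ 0.013889)
(82 + (52 - 52)*(65 - 47))*z = (82 + (52 - 52)*(65 - 47))*(1/72) = (82 + 0*18)*(1/72) = (82 + 0)*(1/72) = 82*(1/72) = 41/36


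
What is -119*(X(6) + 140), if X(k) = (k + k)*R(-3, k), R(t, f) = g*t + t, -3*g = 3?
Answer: -16660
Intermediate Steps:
g = -1 (g = -1/3*3 = -1)
R(t, f) = 0 (R(t, f) = -t + t = 0)
X(k) = 0 (X(k) = (k + k)*0 = (2*k)*0 = 0)
-119*(X(6) + 140) = -119*(0 + 140) = -119*140 = -16660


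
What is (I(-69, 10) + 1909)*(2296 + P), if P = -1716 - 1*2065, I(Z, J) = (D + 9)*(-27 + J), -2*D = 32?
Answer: -3011580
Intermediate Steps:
D = -16 (D = -½*32 = -16)
I(Z, J) = 189 - 7*J (I(Z, J) = (-16 + 9)*(-27 + J) = -7*(-27 + J) = 189 - 7*J)
P = -3781 (P = -1716 - 2065 = -3781)
(I(-69, 10) + 1909)*(2296 + P) = ((189 - 7*10) + 1909)*(2296 - 3781) = ((189 - 70) + 1909)*(-1485) = (119 + 1909)*(-1485) = 2028*(-1485) = -3011580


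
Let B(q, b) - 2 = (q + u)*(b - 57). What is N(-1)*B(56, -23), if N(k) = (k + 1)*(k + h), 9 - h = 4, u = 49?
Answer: 0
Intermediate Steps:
B(q, b) = 2 + (-57 + b)*(49 + q) (B(q, b) = 2 + (q + 49)*(b - 57) = 2 + (49 + q)*(-57 + b) = 2 + (-57 + b)*(49 + q))
h = 5 (h = 9 - 1*4 = 9 - 4 = 5)
N(k) = (1 + k)*(5 + k) (N(k) = (k + 1)*(k + 5) = (1 + k)*(5 + k))
N(-1)*B(56, -23) = (5 + (-1)² + 6*(-1))*(-2791 - 57*56 + 49*(-23) - 23*56) = (5 + 1 - 6)*(-2791 - 3192 - 1127 - 1288) = 0*(-8398) = 0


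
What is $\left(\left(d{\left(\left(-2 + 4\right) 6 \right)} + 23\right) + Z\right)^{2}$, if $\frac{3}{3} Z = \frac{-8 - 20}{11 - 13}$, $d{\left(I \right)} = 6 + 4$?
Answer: $2209$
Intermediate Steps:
$d{\left(I \right)} = 10$
$Z = 14$ ($Z = \frac{-8 - 20}{11 - 13} = - \frac{28}{-2} = \left(-28\right) \left(- \frac{1}{2}\right) = 14$)
$\left(\left(d{\left(\left(-2 + 4\right) 6 \right)} + 23\right) + Z\right)^{2} = \left(\left(10 + 23\right) + 14\right)^{2} = \left(33 + 14\right)^{2} = 47^{2} = 2209$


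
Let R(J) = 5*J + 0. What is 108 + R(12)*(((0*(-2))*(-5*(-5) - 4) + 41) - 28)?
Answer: 888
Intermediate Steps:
R(J) = 5*J
108 + R(12)*(((0*(-2))*(-5*(-5) - 4) + 41) - 28) = 108 + (5*12)*(((0*(-2))*(-5*(-5) - 4) + 41) - 28) = 108 + 60*((0*(25 - 4) + 41) - 28) = 108 + 60*((0*21 + 41) - 28) = 108 + 60*((0 + 41) - 28) = 108 + 60*(41 - 28) = 108 + 60*13 = 108 + 780 = 888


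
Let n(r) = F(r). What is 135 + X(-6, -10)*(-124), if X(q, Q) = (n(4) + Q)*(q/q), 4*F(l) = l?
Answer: 1251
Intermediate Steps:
F(l) = l/4
n(r) = r/4
X(q, Q) = 1 + Q (X(q, Q) = ((¼)*4 + Q)*(q/q) = (1 + Q)*1 = 1 + Q)
135 + X(-6, -10)*(-124) = 135 + (1 - 10)*(-124) = 135 - 9*(-124) = 135 + 1116 = 1251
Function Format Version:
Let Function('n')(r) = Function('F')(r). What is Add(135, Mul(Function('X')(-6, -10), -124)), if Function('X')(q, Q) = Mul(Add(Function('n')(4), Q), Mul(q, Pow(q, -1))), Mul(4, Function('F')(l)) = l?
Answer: 1251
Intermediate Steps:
Function('F')(l) = Mul(Rational(1, 4), l)
Function('n')(r) = Mul(Rational(1, 4), r)
Function('X')(q, Q) = Add(1, Q) (Function('X')(q, Q) = Mul(Add(Mul(Rational(1, 4), 4), Q), Mul(q, Pow(q, -1))) = Mul(Add(1, Q), 1) = Add(1, Q))
Add(135, Mul(Function('X')(-6, -10), -124)) = Add(135, Mul(Add(1, -10), -124)) = Add(135, Mul(-9, -124)) = Add(135, 1116) = 1251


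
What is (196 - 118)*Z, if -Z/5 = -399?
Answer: 155610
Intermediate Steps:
Z = 1995 (Z = -5*(-399) = 1995)
(196 - 118)*Z = (196 - 118)*1995 = 78*1995 = 155610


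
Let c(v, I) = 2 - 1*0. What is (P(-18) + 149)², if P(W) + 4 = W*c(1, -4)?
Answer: 11881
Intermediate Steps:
c(v, I) = 2 (c(v, I) = 2 + 0 = 2)
P(W) = -4 + 2*W (P(W) = -4 + W*2 = -4 + 2*W)
(P(-18) + 149)² = ((-4 + 2*(-18)) + 149)² = ((-4 - 36) + 149)² = (-40 + 149)² = 109² = 11881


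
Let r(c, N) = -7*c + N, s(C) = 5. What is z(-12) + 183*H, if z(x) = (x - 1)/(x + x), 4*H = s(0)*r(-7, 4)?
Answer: 290983/24 ≈ 12124.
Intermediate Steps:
r(c, N) = N - 7*c
H = 265/4 (H = (5*(4 - 7*(-7)))/4 = (5*(4 + 49))/4 = (5*53)/4 = (¼)*265 = 265/4 ≈ 66.250)
z(x) = (-1 + x)/(2*x) (z(x) = (-1 + x)/((2*x)) = (-1 + x)*(1/(2*x)) = (-1 + x)/(2*x))
z(-12) + 183*H = (½)*(-1 - 12)/(-12) + 183*(265/4) = (½)*(-1/12)*(-13) + 48495/4 = 13/24 + 48495/4 = 290983/24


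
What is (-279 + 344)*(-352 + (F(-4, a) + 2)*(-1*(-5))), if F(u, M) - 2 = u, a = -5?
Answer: -22880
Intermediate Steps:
F(u, M) = 2 + u
(-279 + 344)*(-352 + (F(-4, a) + 2)*(-1*(-5))) = (-279 + 344)*(-352 + ((2 - 4) + 2)*(-1*(-5))) = 65*(-352 + (-2 + 2)*5) = 65*(-352 + 0*5) = 65*(-352 + 0) = 65*(-352) = -22880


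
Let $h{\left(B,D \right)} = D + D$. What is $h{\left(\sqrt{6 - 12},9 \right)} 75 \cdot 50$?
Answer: $67500$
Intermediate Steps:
$h{\left(B,D \right)} = 2 D$
$h{\left(\sqrt{6 - 12},9 \right)} 75 \cdot 50 = 2 \cdot 9 \cdot 75 \cdot 50 = 18 \cdot 75 \cdot 50 = 1350 \cdot 50 = 67500$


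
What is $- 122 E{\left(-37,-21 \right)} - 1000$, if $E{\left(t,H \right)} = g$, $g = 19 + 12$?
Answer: $-4782$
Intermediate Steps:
$g = 31$
$E{\left(t,H \right)} = 31$
$- 122 E{\left(-37,-21 \right)} - 1000 = \left(-122\right) 31 - 1000 = -3782 - 1000 = -4782$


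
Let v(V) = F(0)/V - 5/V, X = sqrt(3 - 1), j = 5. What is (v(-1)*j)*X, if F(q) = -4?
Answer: 45*sqrt(2) ≈ 63.640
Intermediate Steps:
X = sqrt(2) ≈ 1.4142
v(V) = -9/V (v(V) = -4/V - 5/V = -9/V)
(v(-1)*j)*X = (-9/(-1)*5)*sqrt(2) = (-9*(-1)*5)*sqrt(2) = (9*5)*sqrt(2) = 45*sqrt(2)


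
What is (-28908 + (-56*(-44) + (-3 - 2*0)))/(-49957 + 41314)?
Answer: 26447/8643 ≈ 3.0599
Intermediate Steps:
(-28908 + (-56*(-44) + (-3 - 2*0)))/(-49957 + 41314) = (-28908 + (2464 + (-3 + 0)))/(-8643) = (-28908 + (2464 - 3))*(-1/8643) = (-28908 + 2461)*(-1/8643) = -26447*(-1/8643) = 26447/8643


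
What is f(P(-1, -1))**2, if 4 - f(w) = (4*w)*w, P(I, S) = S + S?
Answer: 144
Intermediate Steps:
P(I, S) = 2*S
f(w) = 4 - 4*w**2 (f(w) = 4 - 4*w*w = 4 - 4*w**2)
f(P(-1, -1))**2 = (4 - 4*(2*(-1))**2)**2 = (4 - 4*(-2)**2)**2 = (4 - 4*4)**2 = (4 - 16)**2 = (-12)**2 = 144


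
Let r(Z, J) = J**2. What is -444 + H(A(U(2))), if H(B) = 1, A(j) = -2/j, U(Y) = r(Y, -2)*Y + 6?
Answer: -443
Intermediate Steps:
U(Y) = 6 + 4*Y (U(Y) = (-2)**2*Y + 6 = 4*Y + 6 = 6 + 4*Y)
-444 + H(A(U(2))) = -444 + 1 = -443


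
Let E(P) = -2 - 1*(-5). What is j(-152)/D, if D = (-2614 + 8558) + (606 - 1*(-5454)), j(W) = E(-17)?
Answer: 3/12004 ≈ 0.00024992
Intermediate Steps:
E(P) = 3 (E(P) = -2 + 5 = 3)
j(W) = 3
D = 12004 (D = 5944 + (606 + 5454) = 5944 + 6060 = 12004)
j(-152)/D = 3/12004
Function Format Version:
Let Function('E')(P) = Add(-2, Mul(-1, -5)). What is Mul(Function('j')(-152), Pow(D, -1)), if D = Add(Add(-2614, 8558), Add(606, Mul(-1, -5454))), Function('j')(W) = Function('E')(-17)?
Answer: Rational(3, 12004) ≈ 0.00024992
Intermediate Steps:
Function('E')(P) = 3 (Function('E')(P) = Add(-2, 5) = 3)
Function('j')(W) = 3
D = 12004 (D = Add(5944, Add(606, 5454)) = Add(5944, 6060) = 12004)
Mul(Function('j')(-152), Pow(D, -1)) = Mul(3, Pow(12004, -1)) = Mul(3, Rational(1, 12004)) = Rational(3, 12004)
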